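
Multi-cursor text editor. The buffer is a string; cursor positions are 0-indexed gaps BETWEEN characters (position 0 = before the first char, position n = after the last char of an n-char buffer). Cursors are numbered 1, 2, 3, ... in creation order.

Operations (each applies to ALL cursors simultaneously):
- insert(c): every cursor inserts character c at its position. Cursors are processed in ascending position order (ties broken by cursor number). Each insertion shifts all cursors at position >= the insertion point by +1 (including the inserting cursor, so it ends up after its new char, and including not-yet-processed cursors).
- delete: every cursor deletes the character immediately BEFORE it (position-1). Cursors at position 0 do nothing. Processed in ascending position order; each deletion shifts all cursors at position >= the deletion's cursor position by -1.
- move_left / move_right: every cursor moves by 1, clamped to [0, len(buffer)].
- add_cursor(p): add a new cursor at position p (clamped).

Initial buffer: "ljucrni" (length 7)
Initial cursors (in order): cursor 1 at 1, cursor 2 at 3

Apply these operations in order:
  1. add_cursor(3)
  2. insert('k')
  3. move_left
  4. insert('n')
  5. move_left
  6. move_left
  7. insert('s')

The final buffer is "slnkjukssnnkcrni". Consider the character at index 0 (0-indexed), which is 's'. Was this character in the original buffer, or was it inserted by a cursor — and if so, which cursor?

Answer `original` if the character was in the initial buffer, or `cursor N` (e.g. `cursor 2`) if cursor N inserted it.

Answer: cursor 1

Derivation:
After op 1 (add_cursor(3)): buffer="ljucrni" (len 7), cursors c1@1 c2@3 c3@3, authorship .......
After op 2 (insert('k')): buffer="lkjukkcrni" (len 10), cursors c1@2 c2@6 c3@6, authorship .1..23....
After op 3 (move_left): buffer="lkjukkcrni" (len 10), cursors c1@1 c2@5 c3@5, authorship .1..23....
After op 4 (insert('n')): buffer="lnkjuknnkcrni" (len 13), cursors c1@2 c2@8 c3@8, authorship .11..2233....
After op 5 (move_left): buffer="lnkjuknnkcrni" (len 13), cursors c1@1 c2@7 c3@7, authorship .11..2233....
After op 6 (move_left): buffer="lnkjuknnkcrni" (len 13), cursors c1@0 c2@6 c3@6, authorship .11..2233....
After op 7 (insert('s')): buffer="slnkjukssnnkcrni" (len 16), cursors c1@1 c2@9 c3@9, authorship 1.11..223233....
Authorship (.=original, N=cursor N): 1 . 1 1 . . 2 2 3 2 3 3 . . . .
Index 0: author = 1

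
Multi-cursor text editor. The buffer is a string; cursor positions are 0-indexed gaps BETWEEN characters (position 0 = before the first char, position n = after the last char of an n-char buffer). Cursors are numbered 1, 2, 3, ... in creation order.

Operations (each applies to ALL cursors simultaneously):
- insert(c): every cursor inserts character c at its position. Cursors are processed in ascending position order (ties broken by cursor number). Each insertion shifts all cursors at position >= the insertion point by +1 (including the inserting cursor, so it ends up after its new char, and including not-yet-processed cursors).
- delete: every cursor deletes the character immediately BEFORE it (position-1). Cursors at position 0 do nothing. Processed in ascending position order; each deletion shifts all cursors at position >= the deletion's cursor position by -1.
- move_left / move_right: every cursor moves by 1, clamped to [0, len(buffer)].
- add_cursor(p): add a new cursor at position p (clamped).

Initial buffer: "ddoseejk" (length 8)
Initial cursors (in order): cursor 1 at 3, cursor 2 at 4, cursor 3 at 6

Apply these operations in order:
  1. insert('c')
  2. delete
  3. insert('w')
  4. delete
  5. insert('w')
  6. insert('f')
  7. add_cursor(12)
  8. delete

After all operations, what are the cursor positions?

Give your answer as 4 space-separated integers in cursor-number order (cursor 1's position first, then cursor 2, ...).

After op 1 (insert('c')): buffer="ddocsceecjk" (len 11), cursors c1@4 c2@6 c3@9, authorship ...1.2..3..
After op 2 (delete): buffer="ddoseejk" (len 8), cursors c1@3 c2@4 c3@6, authorship ........
After op 3 (insert('w')): buffer="ddowsweewjk" (len 11), cursors c1@4 c2@6 c3@9, authorship ...1.2..3..
After op 4 (delete): buffer="ddoseejk" (len 8), cursors c1@3 c2@4 c3@6, authorship ........
After op 5 (insert('w')): buffer="ddowsweewjk" (len 11), cursors c1@4 c2@6 c3@9, authorship ...1.2..3..
After op 6 (insert('f')): buffer="ddowfswfeewfjk" (len 14), cursors c1@5 c2@8 c3@12, authorship ...11.22..33..
After op 7 (add_cursor(12)): buffer="ddowfswfeewfjk" (len 14), cursors c1@5 c2@8 c3@12 c4@12, authorship ...11.22..33..
After op 8 (delete): buffer="ddowsweejk" (len 10), cursors c1@4 c2@6 c3@8 c4@8, authorship ...1.2....

Answer: 4 6 8 8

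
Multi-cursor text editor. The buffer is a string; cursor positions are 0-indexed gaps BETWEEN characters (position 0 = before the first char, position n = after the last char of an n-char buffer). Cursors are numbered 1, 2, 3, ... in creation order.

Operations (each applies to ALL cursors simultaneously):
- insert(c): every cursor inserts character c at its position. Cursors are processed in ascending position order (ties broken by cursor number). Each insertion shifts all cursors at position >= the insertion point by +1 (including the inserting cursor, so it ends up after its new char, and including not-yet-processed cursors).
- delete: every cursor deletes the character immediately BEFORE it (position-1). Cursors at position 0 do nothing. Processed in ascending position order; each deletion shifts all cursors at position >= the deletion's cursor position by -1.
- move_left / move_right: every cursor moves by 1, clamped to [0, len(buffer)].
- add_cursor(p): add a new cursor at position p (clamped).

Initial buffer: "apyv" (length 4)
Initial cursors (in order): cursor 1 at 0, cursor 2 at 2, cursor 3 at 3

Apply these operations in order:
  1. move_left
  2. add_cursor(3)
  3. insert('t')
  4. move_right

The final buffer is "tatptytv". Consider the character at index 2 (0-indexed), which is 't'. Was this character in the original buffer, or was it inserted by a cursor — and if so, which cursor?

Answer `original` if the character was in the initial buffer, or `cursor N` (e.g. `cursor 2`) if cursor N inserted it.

Answer: cursor 2

Derivation:
After op 1 (move_left): buffer="apyv" (len 4), cursors c1@0 c2@1 c3@2, authorship ....
After op 2 (add_cursor(3)): buffer="apyv" (len 4), cursors c1@0 c2@1 c3@2 c4@3, authorship ....
After op 3 (insert('t')): buffer="tatptytv" (len 8), cursors c1@1 c2@3 c3@5 c4@7, authorship 1.2.3.4.
After op 4 (move_right): buffer="tatptytv" (len 8), cursors c1@2 c2@4 c3@6 c4@8, authorship 1.2.3.4.
Authorship (.=original, N=cursor N): 1 . 2 . 3 . 4 .
Index 2: author = 2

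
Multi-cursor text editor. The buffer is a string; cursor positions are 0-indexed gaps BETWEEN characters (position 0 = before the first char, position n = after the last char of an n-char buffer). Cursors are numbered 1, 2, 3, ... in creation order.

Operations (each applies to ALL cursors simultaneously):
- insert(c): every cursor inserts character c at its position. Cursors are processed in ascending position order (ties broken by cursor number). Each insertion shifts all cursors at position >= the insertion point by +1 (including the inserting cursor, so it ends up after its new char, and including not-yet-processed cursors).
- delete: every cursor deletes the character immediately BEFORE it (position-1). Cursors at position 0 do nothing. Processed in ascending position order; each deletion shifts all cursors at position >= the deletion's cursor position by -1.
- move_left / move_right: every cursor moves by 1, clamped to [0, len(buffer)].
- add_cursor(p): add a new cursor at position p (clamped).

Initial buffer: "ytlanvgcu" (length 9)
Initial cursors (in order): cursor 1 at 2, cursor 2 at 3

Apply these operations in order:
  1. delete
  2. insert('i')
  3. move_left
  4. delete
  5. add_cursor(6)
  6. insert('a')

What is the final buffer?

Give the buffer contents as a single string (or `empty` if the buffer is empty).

After op 1 (delete): buffer="yanvgcu" (len 7), cursors c1@1 c2@1, authorship .......
After op 2 (insert('i')): buffer="yiianvgcu" (len 9), cursors c1@3 c2@3, authorship .12......
After op 3 (move_left): buffer="yiianvgcu" (len 9), cursors c1@2 c2@2, authorship .12......
After op 4 (delete): buffer="ianvgcu" (len 7), cursors c1@0 c2@0, authorship 2......
After op 5 (add_cursor(6)): buffer="ianvgcu" (len 7), cursors c1@0 c2@0 c3@6, authorship 2......
After op 6 (insert('a')): buffer="aaianvgcau" (len 10), cursors c1@2 c2@2 c3@9, authorship 122.....3.

Answer: aaianvgcau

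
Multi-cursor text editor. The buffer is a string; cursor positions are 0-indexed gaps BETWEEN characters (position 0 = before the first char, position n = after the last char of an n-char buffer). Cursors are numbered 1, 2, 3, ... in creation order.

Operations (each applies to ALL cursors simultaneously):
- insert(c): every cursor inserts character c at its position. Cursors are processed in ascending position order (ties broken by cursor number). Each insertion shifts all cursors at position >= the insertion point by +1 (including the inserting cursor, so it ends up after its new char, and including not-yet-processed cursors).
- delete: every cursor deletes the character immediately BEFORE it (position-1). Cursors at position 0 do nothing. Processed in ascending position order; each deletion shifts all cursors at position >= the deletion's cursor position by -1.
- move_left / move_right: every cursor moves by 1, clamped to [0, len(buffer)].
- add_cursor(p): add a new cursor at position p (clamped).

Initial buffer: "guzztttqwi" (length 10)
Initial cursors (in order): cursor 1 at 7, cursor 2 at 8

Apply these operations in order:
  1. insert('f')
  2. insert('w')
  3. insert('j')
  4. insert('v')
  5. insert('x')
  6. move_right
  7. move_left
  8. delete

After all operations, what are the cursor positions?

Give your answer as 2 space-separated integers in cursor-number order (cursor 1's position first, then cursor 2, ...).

Answer: 11 16

Derivation:
After op 1 (insert('f')): buffer="guzztttfqfwi" (len 12), cursors c1@8 c2@10, authorship .......1.2..
After op 2 (insert('w')): buffer="guzztttfwqfwwi" (len 14), cursors c1@9 c2@12, authorship .......11.22..
After op 3 (insert('j')): buffer="guzztttfwjqfwjwi" (len 16), cursors c1@10 c2@14, authorship .......111.222..
After op 4 (insert('v')): buffer="guzztttfwjvqfwjvwi" (len 18), cursors c1@11 c2@16, authorship .......1111.2222..
After op 5 (insert('x')): buffer="guzztttfwjvxqfwjvxwi" (len 20), cursors c1@12 c2@18, authorship .......11111.22222..
After op 6 (move_right): buffer="guzztttfwjvxqfwjvxwi" (len 20), cursors c1@13 c2@19, authorship .......11111.22222..
After op 7 (move_left): buffer="guzztttfwjvxqfwjvxwi" (len 20), cursors c1@12 c2@18, authorship .......11111.22222..
After op 8 (delete): buffer="guzztttfwjvqfwjvwi" (len 18), cursors c1@11 c2@16, authorship .......1111.2222..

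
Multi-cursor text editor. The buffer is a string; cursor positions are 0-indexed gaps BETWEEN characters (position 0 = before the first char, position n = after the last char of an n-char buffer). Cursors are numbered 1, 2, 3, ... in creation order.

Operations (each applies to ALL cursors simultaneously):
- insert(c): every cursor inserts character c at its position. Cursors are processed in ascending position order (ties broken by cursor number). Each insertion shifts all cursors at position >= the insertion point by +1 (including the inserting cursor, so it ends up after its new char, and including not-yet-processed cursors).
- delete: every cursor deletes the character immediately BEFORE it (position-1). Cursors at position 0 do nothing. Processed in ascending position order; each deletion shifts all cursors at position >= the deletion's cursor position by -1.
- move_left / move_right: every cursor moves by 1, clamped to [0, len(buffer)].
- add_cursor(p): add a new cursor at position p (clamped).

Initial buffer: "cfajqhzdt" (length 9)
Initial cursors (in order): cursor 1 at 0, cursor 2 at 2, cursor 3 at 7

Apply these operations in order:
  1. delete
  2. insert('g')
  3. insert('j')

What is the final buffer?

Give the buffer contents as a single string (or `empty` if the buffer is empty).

After op 1 (delete): buffer="cajqhdt" (len 7), cursors c1@0 c2@1 c3@5, authorship .......
After op 2 (insert('g')): buffer="gcgajqhgdt" (len 10), cursors c1@1 c2@3 c3@8, authorship 1.2....3..
After op 3 (insert('j')): buffer="gjcgjajqhgjdt" (len 13), cursors c1@2 c2@5 c3@11, authorship 11.22....33..

Answer: gjcgjajqhgjdt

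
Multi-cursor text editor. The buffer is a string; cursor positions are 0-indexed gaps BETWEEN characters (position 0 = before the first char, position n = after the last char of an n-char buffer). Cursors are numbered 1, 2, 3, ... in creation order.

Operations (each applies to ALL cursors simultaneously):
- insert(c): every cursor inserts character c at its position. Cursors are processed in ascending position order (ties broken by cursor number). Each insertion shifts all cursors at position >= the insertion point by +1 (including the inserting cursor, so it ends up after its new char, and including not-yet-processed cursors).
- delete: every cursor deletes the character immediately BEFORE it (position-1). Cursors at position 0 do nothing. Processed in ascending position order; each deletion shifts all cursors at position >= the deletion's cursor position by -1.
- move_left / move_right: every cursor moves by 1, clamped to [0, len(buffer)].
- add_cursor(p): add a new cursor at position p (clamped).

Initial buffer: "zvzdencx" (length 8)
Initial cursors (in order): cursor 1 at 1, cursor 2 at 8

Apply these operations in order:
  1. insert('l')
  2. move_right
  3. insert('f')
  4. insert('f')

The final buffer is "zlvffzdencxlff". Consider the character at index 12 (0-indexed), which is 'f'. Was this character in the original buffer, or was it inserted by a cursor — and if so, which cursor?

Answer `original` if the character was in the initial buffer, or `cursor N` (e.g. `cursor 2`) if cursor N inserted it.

Answer: cursor 2

Derivation:
After op 1 (insert('l')): buffer="zlvzdencxl" (len 10), cursors c1@2 c2@10, authorship .1.......2
After op 2 (move_right): buffer="zlvzdencxl" (len 10), cursors c1@3 c2@10, authorship .1.......2
After op 3 (insert('f')): buffer="zlvfzdencxlf" (len 12), cursors c1@4 c2@12, authorship .1.1......22
After op 4 (insert('f')): buffer="zlvffzdencxlff" (len 14), cursors c1@5 c2@14, authorship .1.11......222
Authorship (.=original, N=cursor N): . 1 . 1 1 . . . . . . 2 2 2
Index 12: author = 2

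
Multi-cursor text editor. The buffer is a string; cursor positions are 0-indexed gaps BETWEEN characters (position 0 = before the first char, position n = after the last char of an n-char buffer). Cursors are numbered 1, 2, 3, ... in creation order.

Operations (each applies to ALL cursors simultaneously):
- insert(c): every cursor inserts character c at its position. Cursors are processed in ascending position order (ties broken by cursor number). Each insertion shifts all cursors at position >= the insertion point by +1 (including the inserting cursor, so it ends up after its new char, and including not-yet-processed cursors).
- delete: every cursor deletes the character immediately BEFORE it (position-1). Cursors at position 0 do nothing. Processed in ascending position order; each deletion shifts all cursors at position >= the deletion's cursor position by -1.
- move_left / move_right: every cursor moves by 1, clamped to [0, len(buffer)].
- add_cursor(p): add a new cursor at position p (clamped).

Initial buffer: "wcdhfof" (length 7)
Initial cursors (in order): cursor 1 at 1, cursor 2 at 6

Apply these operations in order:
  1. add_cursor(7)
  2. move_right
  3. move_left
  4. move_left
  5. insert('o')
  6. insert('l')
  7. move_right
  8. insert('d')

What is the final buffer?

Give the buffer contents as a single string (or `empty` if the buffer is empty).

After op 1 (add_cursor(7)): buffer="wcdhfof" (len 7), cursors c1@1 c2@6 c3@7, authorship .......
After op 2 (move_right): buffer="wcdhfof" (len 7), cursors c1@2 c2@7 c3@7, authorship .......
After op 3 (move_left): buffer="wcdhfof" (len 7), cursors c1@1 c2@6 c3@6, authorship .......
After op 4 (move_left): buffer="wcdhfof" (len 7), cursors c1@0 c2@5 c3@5, authorship .......
After op 5 (insert('o')): buffer="owcdhfooof" (len 10), cursors c1@1 c2@8 c3@8, authorship 1.....23..
After op 6 (insert('l')): buffer="olwcdhfoollof" (len 13), cursors c1@2 c2@11 c3@11, authorship 11.....2323..
After op 7 (move_right): buffer="olwcdhfoollof" (len 13), cursors c1@3 c2@12 c3@12, authorship 11.....2323..
After op 8 (insert('d')): buffer="olwdcdhfoolloddf" (len 16), cursors c1@4 c2@15 c3@15, authorship 11.1....2323.23.

Answer: olwdcdhfoolloddf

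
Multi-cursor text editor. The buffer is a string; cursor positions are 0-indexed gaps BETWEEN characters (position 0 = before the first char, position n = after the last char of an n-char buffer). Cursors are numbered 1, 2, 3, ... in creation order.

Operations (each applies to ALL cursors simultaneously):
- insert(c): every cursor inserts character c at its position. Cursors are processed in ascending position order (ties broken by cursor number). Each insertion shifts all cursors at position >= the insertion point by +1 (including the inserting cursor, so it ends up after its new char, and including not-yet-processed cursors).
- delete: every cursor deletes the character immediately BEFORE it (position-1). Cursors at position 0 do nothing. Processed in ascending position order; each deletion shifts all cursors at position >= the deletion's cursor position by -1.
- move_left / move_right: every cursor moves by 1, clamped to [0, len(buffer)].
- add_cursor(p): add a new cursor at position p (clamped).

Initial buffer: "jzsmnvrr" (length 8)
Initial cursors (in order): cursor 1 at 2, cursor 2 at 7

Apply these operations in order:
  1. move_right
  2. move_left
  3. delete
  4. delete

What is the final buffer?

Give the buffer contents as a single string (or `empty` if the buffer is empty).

Answer: smnr

Derivation:
After op 1 (move_right): buffer="jzsmnvrr" (len 8), cursors c1@3 c2@8, authorship ........
After op 2 (move_left): buffer="jzsmnvrr" (len 8), cursors c1@2 c2@7, authorship ........
After op 3 (delete): buffer="jsmnvr" (len 6), cursors c1@1 c2@5, authorship ......
After op 4 (delete): buffer="smnr" (len 4), cursors c1@0 c2@3, authorship ....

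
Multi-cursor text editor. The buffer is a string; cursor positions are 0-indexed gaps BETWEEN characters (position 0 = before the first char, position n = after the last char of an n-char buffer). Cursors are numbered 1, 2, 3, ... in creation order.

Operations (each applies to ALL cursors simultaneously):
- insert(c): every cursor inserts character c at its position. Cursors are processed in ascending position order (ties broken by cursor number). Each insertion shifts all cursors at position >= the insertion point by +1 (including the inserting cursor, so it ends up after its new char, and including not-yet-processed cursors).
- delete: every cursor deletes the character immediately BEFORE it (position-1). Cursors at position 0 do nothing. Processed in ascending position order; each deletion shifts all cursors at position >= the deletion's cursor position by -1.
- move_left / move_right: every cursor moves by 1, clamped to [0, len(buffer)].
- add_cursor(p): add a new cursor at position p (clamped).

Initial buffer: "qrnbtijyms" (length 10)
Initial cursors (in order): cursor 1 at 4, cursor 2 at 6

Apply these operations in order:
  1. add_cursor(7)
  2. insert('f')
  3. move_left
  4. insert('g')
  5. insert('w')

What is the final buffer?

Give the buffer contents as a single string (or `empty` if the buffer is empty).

Answer: qrnbgwftigwfjgwfyms

Derivation:
After op 1 (add_cursor(7)): buffer="qrnbtijyms" (len 10), cursors c1@4 c2@6 c3@7, authorship ..........
After op 2 (insert('f')): buffer="qrnbftifjfyms" (len 13), cursors c1@5 c2@8 c3@10, authorship ....1..2.3...
After op 3 (move_left): buffer="qrnbftifjfyms" (len 13), cursors c1@4 c2@7 c3@9, authorship ....1..2.3...
After op 4 (insert('g')): buffer="qrnbgftigfjgfyms" (len 16), cursors c1@5 c2@9 c3@12, authorship ....11..22.33...
After op 5 (insert('w')): buffer="qrnbgwftigwfjgwfyms" (len 19), cursors c1@6 c2@11 c3@15, authorship ....111..222.333...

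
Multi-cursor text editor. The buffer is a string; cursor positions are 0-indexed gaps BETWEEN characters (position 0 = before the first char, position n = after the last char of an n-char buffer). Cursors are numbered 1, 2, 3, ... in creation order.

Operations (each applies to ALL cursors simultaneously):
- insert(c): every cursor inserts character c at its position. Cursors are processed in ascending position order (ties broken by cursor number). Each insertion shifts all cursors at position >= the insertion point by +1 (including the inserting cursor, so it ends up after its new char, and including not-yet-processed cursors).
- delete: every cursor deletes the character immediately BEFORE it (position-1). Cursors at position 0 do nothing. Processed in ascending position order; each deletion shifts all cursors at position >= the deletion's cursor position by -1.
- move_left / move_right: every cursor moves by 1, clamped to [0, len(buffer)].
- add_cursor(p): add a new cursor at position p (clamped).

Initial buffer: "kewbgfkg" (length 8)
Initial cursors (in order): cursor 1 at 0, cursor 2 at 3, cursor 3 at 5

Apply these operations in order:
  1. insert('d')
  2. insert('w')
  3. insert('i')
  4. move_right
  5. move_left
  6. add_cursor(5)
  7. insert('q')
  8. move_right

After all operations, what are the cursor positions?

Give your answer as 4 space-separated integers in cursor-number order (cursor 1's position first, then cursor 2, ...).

Answer: 5 13 19 8

Derivation:
After op 1 (insert('d')): buffer="dkewdbgdfkg" (len 11), cursors c1@1 c2@5 c3@8, authorship 1...2..3...
After op 2 (insert('w')): buffer="dwkewdwbgdwfkg" (len 14), cursors c1@2 c2@7 c3@11, authorship 11...22..33...
After op 3 (insert('i')): buffer="dwikewdwibgdwifkg" (len 17), cursors c1@3 c2@9 c3@14, authorship 111...222..333...
After op 4 (move_right): buffer="dwikewdwibgdwifkg" (len 17), cursors c1@4 c2@10 c3@15, authorship 111...222..333...
After op 5 (move_left): buffer="dwikewdwibgdwifkg" (len 17), cursors c1@3 c2@9 c3@14, authorship 111...222..333...
After op 6 (add_cursor(5)): buffer="dwikewdwibgdwifkg" (len 17), cursors c1@3 c4@5 c2@9 c3@14, authorship 111...222..333...
After op 7 (insert('q')): buffer="dwiqkeqwdwiqbgdwiqfkg" (len 21), cursors c1@4 c4@7 c2@12 c3@18, authorship 1111..4.2222..3333...
After op 8 (move_right): buffer="dwiqkeqwdwiqbgdwiqfkg" (len 21), cursors c1@5 c4@8 c2@13 c3@19, authorship 1111..4.2222..3333...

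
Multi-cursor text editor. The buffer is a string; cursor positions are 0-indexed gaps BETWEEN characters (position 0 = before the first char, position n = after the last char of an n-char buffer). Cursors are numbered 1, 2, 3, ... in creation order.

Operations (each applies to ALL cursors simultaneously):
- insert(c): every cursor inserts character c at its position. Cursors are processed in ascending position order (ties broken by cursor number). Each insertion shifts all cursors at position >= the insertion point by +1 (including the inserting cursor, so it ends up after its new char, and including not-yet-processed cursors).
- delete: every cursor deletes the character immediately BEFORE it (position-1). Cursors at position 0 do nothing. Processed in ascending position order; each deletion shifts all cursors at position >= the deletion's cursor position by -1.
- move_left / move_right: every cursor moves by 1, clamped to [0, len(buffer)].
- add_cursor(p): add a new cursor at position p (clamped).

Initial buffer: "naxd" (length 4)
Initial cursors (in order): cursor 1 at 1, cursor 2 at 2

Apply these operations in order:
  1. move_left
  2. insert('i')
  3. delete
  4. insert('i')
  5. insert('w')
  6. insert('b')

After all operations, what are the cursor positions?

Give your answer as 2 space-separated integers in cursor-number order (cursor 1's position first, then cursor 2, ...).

After op 1 (move_left): buffer="naxd" (len 4), cursors c1@0 c2@1, authorship ....
After op 2 (insert('i')): buffer="iniaxd" (len 6), cursors c1@1 c2@3, authorship 1.2...
After op 3 (delete): buffer="naxd" (len 4), cursors c1@0 c2@1, authorship ....
After op 4 (insert('i')): buffer="iniaxd" (len 6), cursors c1@1 c2@3, authorship 1.2...
After op 5 (insert('w')): buffer="iwniwaxd" (len 8), cursors c1@2 c2@5, authorship 11.22...
After op 6 (insert('b')): buffer="iwbniwbaxd" (len 10), cursors c1@3 c2@7, authorship 111.222...

Answer: 3 7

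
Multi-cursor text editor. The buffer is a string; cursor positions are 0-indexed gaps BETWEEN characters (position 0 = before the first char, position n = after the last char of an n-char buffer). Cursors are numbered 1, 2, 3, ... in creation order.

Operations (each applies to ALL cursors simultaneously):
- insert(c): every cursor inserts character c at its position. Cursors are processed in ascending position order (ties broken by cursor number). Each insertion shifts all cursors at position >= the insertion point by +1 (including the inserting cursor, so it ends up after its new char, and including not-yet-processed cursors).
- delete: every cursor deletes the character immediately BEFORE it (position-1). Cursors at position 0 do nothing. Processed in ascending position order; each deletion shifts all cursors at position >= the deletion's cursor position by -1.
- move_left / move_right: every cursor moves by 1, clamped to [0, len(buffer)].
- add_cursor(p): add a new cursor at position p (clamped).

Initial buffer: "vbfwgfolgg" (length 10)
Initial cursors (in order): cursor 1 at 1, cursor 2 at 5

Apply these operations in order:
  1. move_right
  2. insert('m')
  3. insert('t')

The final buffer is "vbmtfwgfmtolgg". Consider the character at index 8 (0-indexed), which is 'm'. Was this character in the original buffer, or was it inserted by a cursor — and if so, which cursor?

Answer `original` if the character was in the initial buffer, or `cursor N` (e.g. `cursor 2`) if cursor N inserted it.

After op 1 (move_right): buffer="vbfwgfolgg" (len 10), cursors c1@2 c2@6, authorship ..........
After op 2 (insert('m')): buffer="vbmfwgfmolgg" (len 12), cursors c1@3 c2@8, authorship ..1....2....
After op 3 (insert('t')): buffer="vbmtfwgfmtolgg" (len 14), cursors c1@4 c2@10, authorship ..11....22....
Authorship (.=original, N=cursor N): . . 1 1 . . . . 2 2 . . . .
Index 8: author = 2

Answer: cursor 2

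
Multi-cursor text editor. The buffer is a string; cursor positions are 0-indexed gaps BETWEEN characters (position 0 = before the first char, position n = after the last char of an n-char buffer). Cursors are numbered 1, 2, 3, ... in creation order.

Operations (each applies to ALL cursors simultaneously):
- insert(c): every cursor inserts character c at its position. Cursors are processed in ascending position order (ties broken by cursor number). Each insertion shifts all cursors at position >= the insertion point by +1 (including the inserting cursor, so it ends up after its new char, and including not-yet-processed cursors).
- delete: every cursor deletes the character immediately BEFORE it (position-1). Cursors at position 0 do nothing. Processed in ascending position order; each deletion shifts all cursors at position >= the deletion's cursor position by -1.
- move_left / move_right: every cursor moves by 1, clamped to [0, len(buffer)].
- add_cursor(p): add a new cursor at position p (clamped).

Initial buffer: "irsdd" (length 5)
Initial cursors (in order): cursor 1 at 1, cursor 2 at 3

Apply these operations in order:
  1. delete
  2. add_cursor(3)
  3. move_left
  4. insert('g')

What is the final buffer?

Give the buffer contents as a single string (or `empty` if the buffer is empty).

After op 1 (delete): buffer="rdd" (len 3), cursors c1@0 c2@1, authorship ...
After op 2 (add_cursor(3)): buffer="rdd" (len 3), cursors c1@0 c2@1 c3@3, authorship ...
After op 3 (move_left): buffer="rdd" (len 3), cursors c1@0 c2@0 c3@2, authorship ...
After op 4 (insert('g')): buffer="ggrdgd" (len 6), cursors c1@2 c2@2 c3@5, authorship 12..3.

Answer: ggrdgd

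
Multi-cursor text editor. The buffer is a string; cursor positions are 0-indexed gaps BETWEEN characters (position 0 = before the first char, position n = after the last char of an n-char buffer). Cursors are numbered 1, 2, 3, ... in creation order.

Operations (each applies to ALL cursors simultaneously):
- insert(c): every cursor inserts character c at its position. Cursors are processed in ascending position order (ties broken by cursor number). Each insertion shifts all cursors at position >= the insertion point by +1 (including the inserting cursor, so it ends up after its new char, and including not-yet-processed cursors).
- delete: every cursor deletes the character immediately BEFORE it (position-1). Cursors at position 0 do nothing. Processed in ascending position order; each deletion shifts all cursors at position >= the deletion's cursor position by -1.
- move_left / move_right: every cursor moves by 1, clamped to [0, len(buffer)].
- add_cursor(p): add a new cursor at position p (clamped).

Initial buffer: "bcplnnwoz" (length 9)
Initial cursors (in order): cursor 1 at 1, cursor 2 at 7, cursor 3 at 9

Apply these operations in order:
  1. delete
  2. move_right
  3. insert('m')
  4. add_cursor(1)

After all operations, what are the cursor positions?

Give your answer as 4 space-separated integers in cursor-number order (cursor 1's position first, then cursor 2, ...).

After op 1 (delete): buffer="cplnno" (len 6), cursors c1@0 c2@5 c3@6, authorship ......
After op 2 (move_right): buffer="cplnno" (len 6), cursors c1@1 c2@6 c3@6, authorship ......
After op 3 (insert('m')): buffer="cmplnnomm" (len 9), cursors c1@2 c2@9 c3@9, authorship .1.....23
After op 4 (add_cursor(1)): buffer="cmplnnomm" (len 9), cursors c4@1 c1@2 c2@9 c3@9, authorship .1.....23

Answer: 2 9 9 1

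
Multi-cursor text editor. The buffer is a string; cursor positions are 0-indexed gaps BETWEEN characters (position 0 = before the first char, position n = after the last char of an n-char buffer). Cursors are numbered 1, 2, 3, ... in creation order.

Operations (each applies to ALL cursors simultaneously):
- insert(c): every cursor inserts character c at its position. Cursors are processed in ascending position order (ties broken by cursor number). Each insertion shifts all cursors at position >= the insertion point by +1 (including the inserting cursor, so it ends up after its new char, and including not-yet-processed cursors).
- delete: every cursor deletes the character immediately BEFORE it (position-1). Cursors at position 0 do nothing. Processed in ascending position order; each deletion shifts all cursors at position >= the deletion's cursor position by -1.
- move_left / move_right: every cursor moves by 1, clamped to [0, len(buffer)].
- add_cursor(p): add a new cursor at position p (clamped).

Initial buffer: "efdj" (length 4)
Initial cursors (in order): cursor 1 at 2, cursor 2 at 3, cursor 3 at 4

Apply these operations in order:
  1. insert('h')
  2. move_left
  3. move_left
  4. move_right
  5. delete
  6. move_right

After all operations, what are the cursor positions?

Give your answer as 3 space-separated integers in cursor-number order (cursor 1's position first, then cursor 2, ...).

After op 1 (insert('h')): buffer="efhdhjh" (len 7), cursors c1@3 c2@5 c3@7, authorship ..1.2.3
After op 2 (move_left): buffer="efhdhjh" (len 7), cursors c1@2 c2@4 c3@6, authorship ..1.2.3
After op 3 (move_left): buffer="efhdhjh" (len 7), cursors c1@1 c2@3 c3@5, authorship ..1.2.3
After op 4 (move_right): buffer="efhdhjh" (len 7), cursors c1@2 c2@4 c3@6, authorship ..1.2.3
After op 5 (delete): buffer="ehhh" (len 4), cursors c1@1 c2@2 c3@3, authorship .123
After op 6 (move_right): buffer="ehhh" (len 4), cursors c1@2 c2@3 c3@4, authorship .123

Answer: 2 3 4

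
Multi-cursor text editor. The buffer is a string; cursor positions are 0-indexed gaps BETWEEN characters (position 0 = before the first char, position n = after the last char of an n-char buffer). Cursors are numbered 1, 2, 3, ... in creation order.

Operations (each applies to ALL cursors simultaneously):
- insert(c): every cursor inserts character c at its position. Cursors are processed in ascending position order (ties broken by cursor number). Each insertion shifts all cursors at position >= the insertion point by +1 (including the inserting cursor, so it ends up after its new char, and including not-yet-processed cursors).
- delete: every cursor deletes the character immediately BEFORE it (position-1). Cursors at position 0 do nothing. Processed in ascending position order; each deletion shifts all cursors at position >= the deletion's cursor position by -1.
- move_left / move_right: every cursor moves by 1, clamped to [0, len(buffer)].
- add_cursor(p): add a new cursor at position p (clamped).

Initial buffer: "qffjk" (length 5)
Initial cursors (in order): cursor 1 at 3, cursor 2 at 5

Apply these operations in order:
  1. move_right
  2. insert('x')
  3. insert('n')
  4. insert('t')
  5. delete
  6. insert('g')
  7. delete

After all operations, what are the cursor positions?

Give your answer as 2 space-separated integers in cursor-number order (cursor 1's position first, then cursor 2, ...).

After op 1 (move_right): buffer="qffjk" (len 5), cursors c1@4 c2@5, authorship .....
After op 2 (insert('x')): buffer="qffjxkx" (len 7), cursors c1@5 c2@7, authorship ....1.2
After op 3 (insert('n')): buffer="qffjxnkxn" (len 9), cursors c1@6 c2@9, authorship ....11.22
After op 4 (insert('t')): buffer="qffjxntkxnt" (len 11), cursors c1@7 c2@11, authorship ....111.222
After op 5 (delete): buffer="qffjxnkxn" (len 9), cursors c1@6 c2@9, authorship ....11.22
After op 6 (insert('g')): buffer="qffjxngkxng" (len 11), cursors c1@7 c2@11, authorship ....111.222
After op 7 (delete): buffer="qffjxnkxn" (len 9), cursors c1@6 c2@9, authorship ....11.22

Answer: 6 9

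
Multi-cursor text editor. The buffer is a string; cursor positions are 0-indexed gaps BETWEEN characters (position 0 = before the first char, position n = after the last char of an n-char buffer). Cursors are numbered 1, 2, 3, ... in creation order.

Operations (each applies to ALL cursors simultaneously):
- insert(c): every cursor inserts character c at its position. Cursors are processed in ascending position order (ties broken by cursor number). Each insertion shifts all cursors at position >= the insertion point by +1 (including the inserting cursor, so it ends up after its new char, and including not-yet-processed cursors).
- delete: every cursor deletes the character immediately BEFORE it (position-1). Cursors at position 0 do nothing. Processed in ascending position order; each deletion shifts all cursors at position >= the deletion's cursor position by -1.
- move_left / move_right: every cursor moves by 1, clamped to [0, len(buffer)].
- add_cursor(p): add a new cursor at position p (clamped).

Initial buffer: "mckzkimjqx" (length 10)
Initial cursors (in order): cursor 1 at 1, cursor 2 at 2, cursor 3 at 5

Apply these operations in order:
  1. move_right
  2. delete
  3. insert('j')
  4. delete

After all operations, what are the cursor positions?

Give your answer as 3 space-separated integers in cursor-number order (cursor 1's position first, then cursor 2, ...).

Answer: 1 1 3

Derivation:
After op 1 (move_right): buffer="mckzkimjqx" (len 10), cursors c1@2 c2@3 c3@6, authorship ..........
After op 2 (delete): buffer="mzkmjqx" (len 7), cursors c1@1 c2@1 c3@3, authorship .......
After op 3 (insert('j')): buffer="mjjzkjmjqx" (len 10), cursors c1@3 c2@3 c3@6, authorship .12..3....
After op 4 (delete): buffer="mzkmjqx" (len 7), cursors c1@1 c2@1 c3@3, authorship .......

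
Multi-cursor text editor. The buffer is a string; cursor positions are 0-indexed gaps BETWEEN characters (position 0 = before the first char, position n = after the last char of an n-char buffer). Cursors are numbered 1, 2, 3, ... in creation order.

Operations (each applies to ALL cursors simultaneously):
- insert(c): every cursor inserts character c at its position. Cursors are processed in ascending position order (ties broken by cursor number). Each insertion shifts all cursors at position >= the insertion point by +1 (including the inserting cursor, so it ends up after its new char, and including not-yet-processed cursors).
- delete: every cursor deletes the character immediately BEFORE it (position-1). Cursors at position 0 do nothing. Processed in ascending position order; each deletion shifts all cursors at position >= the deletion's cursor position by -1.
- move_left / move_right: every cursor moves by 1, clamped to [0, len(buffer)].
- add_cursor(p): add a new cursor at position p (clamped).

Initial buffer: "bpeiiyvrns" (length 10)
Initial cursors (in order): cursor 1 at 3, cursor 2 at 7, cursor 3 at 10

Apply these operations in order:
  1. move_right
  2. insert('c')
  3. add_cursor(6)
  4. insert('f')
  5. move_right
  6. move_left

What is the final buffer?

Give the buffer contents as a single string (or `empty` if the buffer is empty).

After op 1 (move_right): buffer="bpeiiyvrns" (len 10), cursors c1@4 c2@8 c3@10, authorship ..........
After op 2 (insert('c')): buffer="bpeiciyvrcnsc" (len 13), cursors c1@5 c2@10 c3@13, authorship ....1....2..3
After op 3 (add_cursor(6)): buffer="bpeiciyvrcnsc" (len 13), cursors c1@5 c4@6 c2@10 c3@13, authorship ....1....2..3
After op 4 (insert('f')): buffer="bpeicfifyvrcfnscf" (len 17), cursors c1@6 c4@8 c2@13 c3@17, authorship ....11.4...22..33
After op 5 (move_right): buffer="bpeicfifyvrcfnscf" (len 17), cursors c1@7 c4@9 c2@14 c3@17, authorship ....11.4...22..33
After op 6 (move_left): buffer="bpeicfifyvrcfnscf" (len 17), cursors c1@6 c4@8 c2@13 c3@16, authorship ....11.4...22..33

Answer: bpeicfifyvrcfnscf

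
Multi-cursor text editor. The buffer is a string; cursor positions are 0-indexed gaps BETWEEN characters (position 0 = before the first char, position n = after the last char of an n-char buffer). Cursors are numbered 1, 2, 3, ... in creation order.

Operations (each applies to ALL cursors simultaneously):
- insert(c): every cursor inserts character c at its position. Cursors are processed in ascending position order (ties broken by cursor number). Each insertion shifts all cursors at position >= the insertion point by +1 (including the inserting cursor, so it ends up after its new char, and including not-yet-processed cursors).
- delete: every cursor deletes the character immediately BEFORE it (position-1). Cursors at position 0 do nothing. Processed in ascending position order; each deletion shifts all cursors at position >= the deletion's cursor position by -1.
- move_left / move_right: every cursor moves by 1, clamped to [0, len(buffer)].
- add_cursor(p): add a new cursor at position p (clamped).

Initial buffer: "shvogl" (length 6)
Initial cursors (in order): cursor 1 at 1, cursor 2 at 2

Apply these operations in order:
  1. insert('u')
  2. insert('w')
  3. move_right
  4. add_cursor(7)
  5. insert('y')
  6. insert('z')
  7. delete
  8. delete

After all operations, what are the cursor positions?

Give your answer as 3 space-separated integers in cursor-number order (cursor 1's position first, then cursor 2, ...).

After op 1 (insert('u')): buffer="suhuvogl" (len 8), cursors c1@2 c2@4, authorship .1.2....
After op 2 (insert('w')): buffer="suwhuwvogl" (len 10), cursors c1@3 c2@6, authorship .11.22....
After op 3 (move_right): buffer="suwhuwvogl" (len 10), cursors c1@4 c2@7, authorship .11.22....
After op 4 (add_cursor(7)): buffer="suwhuwvogl" (len 10), cursors c1@4 c2@7 c3@7, authorship .11.22....
After op 5 (insert('y')): buffer="suwhyuwvyyogl" (len 13), cursors c1@5 c2@10 c3@10, authorship .11.122.23...
After op 6 (insert('z')): buffer="suwhyzuwvyyzzogl" (len 16), cursors c1@6 c2@13 c3@13, authorship .11.1122.2323...
After op 7 (delete): buffer="suwhyuwvyyogl" (len 13), cursors c1@5 c2@10 c3@10, authorship .11.122.23...
After op 8 (delete): buffer="suwhuwvogl" (len 10), cursors c1@4 c2@7 c3@7, authorship .11.22....

Answer: 4 7 7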